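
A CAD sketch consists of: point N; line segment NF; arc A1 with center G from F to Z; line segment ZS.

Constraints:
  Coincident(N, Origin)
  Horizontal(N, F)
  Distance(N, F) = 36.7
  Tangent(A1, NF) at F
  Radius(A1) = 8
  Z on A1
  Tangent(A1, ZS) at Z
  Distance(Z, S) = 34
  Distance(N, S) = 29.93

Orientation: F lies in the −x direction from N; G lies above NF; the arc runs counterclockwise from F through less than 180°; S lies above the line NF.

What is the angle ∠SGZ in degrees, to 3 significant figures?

76.8°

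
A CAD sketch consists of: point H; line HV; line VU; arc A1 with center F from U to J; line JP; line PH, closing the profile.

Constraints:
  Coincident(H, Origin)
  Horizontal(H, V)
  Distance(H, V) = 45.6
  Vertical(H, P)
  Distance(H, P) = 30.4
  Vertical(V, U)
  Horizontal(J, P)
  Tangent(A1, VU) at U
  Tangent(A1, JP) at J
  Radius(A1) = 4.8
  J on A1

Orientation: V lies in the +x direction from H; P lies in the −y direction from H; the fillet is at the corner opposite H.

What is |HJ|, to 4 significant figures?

50.88

H is at the origin; H and V share the same y with |HV| = 45.6 and V on the +x side, so V = (45.60, 0.000). H and P share the same x with |HP| = 30.4 and P on the −y side, so P = (0.000, -30.40). The virtual corner opposite H is at (45.60, -30.40). Since A1 is tangent to VU there, FU ⟂ VU and since A1 is tangent to JP there, FJ ⟂ JP, with radius 4.8, so the center F sits 4.8 in from both sides at F = (40.80, -25.60). That places the tangent points at U = (45.60, -25.60) on VU and J = (40.80, -30.40) on JP. Then |HJ| = |J − H| = 50.88.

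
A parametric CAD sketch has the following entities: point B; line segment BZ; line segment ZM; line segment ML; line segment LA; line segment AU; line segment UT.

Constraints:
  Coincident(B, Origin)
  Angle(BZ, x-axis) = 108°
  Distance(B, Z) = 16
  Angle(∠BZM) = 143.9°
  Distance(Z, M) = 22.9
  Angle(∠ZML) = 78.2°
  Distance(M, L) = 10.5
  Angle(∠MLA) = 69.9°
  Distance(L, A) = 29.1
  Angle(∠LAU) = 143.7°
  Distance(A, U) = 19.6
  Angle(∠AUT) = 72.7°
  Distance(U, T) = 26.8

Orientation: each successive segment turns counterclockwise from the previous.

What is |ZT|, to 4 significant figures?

29.75

B is at the origin; BZ runs at 108.0° with length 16.0, so Z = (-4.944, 15.22). ∠BZM = 143.9° gives ZM at 144.1° from the x-axis; with |ZM| = 22.9, M = (-23.49, 28.64). ∠ZML = 78.2° gives ML at -114.1° from the x-axis; with |ML| = 10.5, L = (-27.78, 19.06). ∠MLA = 69.9° gives LA at -4.000° from the x-axis; with |LA| = 29.1, A = (1.247, 17.03). ∠LAU = 143.7° gives AU at 32.30° from the x-axis; with |AU| = 19.6, U = (17.81, 27.50). ∠AUT = 72.7° gives UT at 139.6° from the x-axis; with |UT| = 26.8, T = (-2.595, 44.87). Then |ZT| = |T − Z| = 29.75.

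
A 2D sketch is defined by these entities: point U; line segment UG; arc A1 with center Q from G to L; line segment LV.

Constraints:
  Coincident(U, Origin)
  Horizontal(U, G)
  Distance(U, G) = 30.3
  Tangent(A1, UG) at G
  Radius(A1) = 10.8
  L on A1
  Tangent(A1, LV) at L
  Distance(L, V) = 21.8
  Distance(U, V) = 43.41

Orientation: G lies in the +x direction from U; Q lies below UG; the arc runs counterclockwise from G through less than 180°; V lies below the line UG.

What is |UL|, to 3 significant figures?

24.3

U is at the origin; U and G share the same y with |UG| = 30.3 and G on the +x side, so G = (30.3, 0.00). Since A1 is tangent to UG there, QG ⟂ UG, so Q = G + (0, -10.8) = (30.3, -10.8). Since QL ⟂ LV (tangency), |QV| = √(10.8² + 21.8²) = 24.3 regardless of where L sits on A1. So V lies on both circle(U, 43.41) and circle(Q, 24.3); the below-UG intersection is V = (26.0, -34.7). L is the foot of the tangent from V: L = (19.9, -13.8).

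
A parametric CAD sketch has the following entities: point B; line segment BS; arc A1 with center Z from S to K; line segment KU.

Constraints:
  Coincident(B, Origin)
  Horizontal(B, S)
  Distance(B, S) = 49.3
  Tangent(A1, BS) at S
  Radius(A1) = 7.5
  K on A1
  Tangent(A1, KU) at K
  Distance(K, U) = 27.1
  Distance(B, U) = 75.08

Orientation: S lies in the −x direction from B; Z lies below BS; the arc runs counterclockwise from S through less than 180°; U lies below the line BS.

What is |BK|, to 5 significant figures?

55.682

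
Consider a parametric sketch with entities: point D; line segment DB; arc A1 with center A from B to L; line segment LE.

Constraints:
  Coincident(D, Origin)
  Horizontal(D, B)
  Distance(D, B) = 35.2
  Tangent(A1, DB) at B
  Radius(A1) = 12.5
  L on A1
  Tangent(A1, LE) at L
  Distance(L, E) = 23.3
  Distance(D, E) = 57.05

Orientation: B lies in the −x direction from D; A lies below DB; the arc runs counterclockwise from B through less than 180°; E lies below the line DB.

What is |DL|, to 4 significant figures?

49.77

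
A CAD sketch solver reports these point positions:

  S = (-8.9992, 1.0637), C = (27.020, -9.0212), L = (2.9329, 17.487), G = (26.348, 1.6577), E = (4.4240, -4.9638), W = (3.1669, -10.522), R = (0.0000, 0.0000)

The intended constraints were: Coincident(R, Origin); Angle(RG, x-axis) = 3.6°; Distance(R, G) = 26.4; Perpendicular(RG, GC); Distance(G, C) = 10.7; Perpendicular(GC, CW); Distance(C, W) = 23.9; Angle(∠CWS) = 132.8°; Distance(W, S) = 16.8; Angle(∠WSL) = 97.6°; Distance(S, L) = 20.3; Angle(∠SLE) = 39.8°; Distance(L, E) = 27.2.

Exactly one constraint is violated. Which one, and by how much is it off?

Distance(L, E) = 27.2 — off by 4.70.

R = (0.00, 0.00) ✓; RG at 3.600° ✓; |RG| = 26.40 ✓; ∠(RG, GC) = 90.00° ✓; |GC| = 10.70 ✓; ∠(GC, CW) = 90.00° ✓; |CW| = 23.90 ✓; ∠CWS = 132.8° ✓; |WS| = 16.80 ✓; ∠WSL = 97.60° ✓; |SL| = 20.30 ✓; ∠SLE = 39.80° ✓; |LE| = 22.50 ✗.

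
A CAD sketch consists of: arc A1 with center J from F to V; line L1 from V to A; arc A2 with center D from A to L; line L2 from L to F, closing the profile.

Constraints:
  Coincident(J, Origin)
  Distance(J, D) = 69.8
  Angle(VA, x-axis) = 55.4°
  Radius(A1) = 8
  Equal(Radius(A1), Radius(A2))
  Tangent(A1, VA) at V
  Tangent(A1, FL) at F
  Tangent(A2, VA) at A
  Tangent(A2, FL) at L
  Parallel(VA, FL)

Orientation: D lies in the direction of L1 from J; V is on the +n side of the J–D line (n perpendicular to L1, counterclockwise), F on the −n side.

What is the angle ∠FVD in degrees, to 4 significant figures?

83.46°

J is at the origin and D lies 69.8 along u from J, so D = 69.8·u = (39.64, 57.45). Tangency of A1 to both parallel lines with radius 8.0 puts V and F at J ± 8.0·n: V = (-6.585, 4.543), F = (6.585, -4.543). Then cos ∠FVD = VF·VD / (|VF||VD|), giving 83.46°.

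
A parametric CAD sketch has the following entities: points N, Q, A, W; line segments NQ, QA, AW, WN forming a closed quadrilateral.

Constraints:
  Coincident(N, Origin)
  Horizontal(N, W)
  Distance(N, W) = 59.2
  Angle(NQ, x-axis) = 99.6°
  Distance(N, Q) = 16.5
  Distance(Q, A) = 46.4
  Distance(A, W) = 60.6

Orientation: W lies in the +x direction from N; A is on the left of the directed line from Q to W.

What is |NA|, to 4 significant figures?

58.38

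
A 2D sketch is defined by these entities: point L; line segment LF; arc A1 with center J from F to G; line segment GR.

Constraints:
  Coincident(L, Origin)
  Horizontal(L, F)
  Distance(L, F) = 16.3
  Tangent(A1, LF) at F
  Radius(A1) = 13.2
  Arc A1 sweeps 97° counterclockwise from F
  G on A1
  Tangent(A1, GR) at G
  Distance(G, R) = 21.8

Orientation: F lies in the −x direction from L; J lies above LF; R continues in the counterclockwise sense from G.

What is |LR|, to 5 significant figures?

36.914

L is at the origin; L and F share the same y with |LF| = 16.3 and F on the −x side, so F = (-16.300, 0.0000). Tangency of A1 to LF means the radius JF is perpendicular to LF, so J = F + (0, 13.2) = (-16.300, 13.200). On A1, F sits at bearing -90° from J; a 97° counterclockwise sweep puts G at bearing 7°, so G = J + 13.2·(cos 7°, sin 7°) = (-3.1984, 14.809). The tangent condition forces JG to be normal to GR, so GR runs along (−sin 7°, cos 7°); with |GR| = 21.8, R = (-5.8551, 36.446). Then |LR| = |R − L| = 36.914.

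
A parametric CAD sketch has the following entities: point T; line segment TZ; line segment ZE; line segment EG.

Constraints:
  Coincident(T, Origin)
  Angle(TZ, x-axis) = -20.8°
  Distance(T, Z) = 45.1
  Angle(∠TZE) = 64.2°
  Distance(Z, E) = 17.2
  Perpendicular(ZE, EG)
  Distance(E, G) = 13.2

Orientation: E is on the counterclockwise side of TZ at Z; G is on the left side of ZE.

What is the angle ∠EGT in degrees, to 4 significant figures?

174.9°

T is at the origin; TZ runs at -20.8° with length 45.1, so Z = 45.1·(cos -20.8°, sin -20.8°) = (42.16, -16.02). ∠TZE = 64.2°, so ZE runs at -20.8° + (180° − 64.2°) = 95.00° from the x-axis; with |ZE| = 17.2, E = Z + 17.2·(cos 95.00°, sin 95.00°) = (40.66, 1.119). The perpendicularity gives EG at right angles to ZE; with |EG| = 13.2 on the left of ZE, G = E + 13.2·(-0.9962, -0.08716) = (27.51, -0.03123). Then cos ∠EGT = GE·GT / (|GE||GT|), giving 174.9°.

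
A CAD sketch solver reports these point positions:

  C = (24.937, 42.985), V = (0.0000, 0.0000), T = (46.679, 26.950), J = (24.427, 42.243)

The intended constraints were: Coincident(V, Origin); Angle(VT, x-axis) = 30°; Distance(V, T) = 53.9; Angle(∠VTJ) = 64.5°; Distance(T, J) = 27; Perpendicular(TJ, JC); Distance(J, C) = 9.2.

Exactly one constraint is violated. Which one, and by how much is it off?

Distance(J, C) = 9.2 — off by 8.30.

V = (0.00, 0.00) ✓; VT at 30.00° ✓; |VT| = 53.90 ✓; ∠VTJ = 64.50° ✓; |TJ| = 27.00 ✓; ∠(TJ, JC) = 90.00° ✓; |JC| = 0.9004 ✗.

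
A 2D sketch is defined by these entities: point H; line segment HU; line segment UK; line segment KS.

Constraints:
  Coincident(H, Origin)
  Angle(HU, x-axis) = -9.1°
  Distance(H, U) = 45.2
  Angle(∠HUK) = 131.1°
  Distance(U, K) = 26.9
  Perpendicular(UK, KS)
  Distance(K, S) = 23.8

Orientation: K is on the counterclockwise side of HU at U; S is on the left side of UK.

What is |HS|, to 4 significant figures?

57.54

H is at the origin; HU runs at -9.1° with length 45.2, so U = 45.2·(cos -9.1°, sin -9.1°) = (44.63, -7.149). ∠HUK = 131.1°, so UK runs at -9.1° + (180° − 131.1°) = 39.80° from the x-axis; with |UK| = 26.9, K = U + 26.9·(cos 39.80°, sin 39.80°) = (65.30, 10.07). UK is perpendicular to KS; with |KS| = 23.8 on the left of UK, S = K + 23.8·(-0.6401, 0.7683) = (50.06, 28.36). Then |HS| = |S − H| = 57.54.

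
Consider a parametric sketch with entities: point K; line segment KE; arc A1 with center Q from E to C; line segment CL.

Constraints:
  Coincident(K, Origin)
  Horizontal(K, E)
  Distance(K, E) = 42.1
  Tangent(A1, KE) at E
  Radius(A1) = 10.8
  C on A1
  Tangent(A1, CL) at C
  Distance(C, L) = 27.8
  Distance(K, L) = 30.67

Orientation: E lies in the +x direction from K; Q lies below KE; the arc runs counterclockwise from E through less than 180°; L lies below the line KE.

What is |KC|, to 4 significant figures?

33.87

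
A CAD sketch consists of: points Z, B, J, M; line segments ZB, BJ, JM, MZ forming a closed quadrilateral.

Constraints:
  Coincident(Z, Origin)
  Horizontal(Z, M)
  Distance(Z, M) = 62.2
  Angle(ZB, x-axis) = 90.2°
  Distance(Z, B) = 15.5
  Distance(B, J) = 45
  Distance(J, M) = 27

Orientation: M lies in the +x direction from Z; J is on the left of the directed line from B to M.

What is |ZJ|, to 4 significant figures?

49.16

Checks: |BJ| = 45.00 ✓; |JM| = 27.00 ✓.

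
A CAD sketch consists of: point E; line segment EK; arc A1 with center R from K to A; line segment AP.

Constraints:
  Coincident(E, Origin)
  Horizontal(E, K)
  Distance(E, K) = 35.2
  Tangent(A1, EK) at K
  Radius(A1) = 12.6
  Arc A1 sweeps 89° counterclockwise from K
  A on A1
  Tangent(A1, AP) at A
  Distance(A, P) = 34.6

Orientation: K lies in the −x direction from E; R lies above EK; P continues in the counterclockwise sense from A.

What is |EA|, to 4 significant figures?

25.77

E is at the origin; E and K share the same y with |EK| = 35.2 and K on the −x side, so K = (-35.20, 0.000). The tangent condition forces RK to be normal to EK, so R = K + (0, 12.6) = (-35.20, 12.60). On A1, K sits at bearing -90° from R; an 89° counterclockwise sweep puts A at bearing -1°, so A = R + 12.6·(cos -1°, sin -1°) = (-22.60, 12.38). Then |EA| = |A − E| = 25.77.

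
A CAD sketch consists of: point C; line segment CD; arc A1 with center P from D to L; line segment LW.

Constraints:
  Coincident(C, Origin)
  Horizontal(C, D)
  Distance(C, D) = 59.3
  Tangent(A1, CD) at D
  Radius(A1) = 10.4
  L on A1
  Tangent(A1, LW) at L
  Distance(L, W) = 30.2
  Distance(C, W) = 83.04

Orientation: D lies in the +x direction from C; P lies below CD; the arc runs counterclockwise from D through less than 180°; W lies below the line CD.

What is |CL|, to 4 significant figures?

54.88

Checks: |PL| = 10.40 ✓; ∠(PL, LW) = 90.00° ✓; |LW| = 30.20 ✓; |CW| = 83.04 ✓.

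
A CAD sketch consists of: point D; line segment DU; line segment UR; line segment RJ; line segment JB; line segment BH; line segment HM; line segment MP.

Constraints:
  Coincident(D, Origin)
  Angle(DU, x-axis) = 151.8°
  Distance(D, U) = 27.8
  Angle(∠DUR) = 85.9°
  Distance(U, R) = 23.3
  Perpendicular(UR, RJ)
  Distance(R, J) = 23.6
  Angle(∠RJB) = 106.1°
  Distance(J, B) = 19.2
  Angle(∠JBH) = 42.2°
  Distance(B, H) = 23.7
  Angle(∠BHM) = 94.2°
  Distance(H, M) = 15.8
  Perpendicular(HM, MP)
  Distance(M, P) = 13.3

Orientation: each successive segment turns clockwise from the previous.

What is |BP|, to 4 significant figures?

20.36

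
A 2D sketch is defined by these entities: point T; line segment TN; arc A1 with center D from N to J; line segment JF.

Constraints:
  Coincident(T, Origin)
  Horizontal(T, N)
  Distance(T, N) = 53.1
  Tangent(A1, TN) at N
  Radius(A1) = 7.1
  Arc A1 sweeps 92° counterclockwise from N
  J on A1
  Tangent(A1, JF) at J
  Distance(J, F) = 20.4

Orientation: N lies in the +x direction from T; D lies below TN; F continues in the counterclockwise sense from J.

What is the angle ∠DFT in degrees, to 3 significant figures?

76.5°

T is at the origin; T and N share the same y with |TN| = 53.1 and N on the +x side, so N = (53.1, 0.00). Tangency of A1 to TN means the radius DN is perpendicular to TN, so D = N + (0, -7.1) = (53.1, -7.10). On A1, N sits at bearing 90° from D; a 92° counterclockwise sweep puts J at bearing 182°, so J = D + 7.1·(cos 182°, sin 182°) = (46.0, -7.35). The tangent condition forces DJ to be normal to JF, so JF runs along (−sin 182°, cos 182°); with |JF| = 20.4, F = (46.7, -27.7). Then cos ∠DFT = FD·FT / (|FD||FT|), giving 76.5°.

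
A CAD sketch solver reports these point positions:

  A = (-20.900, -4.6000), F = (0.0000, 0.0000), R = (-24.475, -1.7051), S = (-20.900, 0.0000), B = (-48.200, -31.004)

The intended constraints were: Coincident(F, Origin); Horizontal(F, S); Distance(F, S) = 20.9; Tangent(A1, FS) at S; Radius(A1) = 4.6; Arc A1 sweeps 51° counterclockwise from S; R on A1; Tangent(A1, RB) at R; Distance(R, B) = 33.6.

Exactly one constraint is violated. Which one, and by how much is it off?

Distance(R, B) = 33.6 — off by 4.10.

F = (0.00, 0.00) ✓; F.y = 0.00, S.y = 0.00 ✓; |FS| = 20.90 ✓; ∠(AS, SF) = 90.00° ✓; |AS| = 4.600 ✓; bearing(A→R) − bearing(A→S) = 51.00° ✓; |AR| = 4.600 ✓; ∠(AR, RB) = 90.00° ✓; |RB| = 37.70 ✗.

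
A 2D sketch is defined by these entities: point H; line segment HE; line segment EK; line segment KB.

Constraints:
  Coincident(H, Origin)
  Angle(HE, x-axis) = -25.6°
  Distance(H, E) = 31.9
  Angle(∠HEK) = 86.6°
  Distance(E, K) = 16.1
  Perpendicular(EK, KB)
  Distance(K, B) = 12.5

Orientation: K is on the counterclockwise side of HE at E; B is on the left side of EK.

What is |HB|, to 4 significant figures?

24.00

H is at the origin; HE runs at -25.6° with length 31.9, so E = 31.9·(cos -25.6°, sin -25.6°) = (28.77, -13.78). ∠HEK = 86.6°, so EK runs at -25.6° + (180° − 86.6°) = 67.80° from the x-axis; with |EK| = 16.1, K = E + 16.1·(cos 67.80°, sin 67.80°) = (34.85, 1.123). The perpendicularity gives KB at right angles to EK; with |KB| = 12.5 on the left of EK, B = K + 12.5·(-0.9259, 0.3778) = (23.28, 5.846). Then |HB| = |B − H| = 24.00.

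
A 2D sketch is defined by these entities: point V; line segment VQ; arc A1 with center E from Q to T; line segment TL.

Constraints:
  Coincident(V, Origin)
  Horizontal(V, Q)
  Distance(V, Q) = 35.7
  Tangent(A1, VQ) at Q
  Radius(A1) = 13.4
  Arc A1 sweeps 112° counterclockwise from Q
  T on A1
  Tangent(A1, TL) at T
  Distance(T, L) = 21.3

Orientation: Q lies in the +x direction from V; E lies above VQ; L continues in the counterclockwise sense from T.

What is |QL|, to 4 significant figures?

38.43

On A1, Q sits at bearing -90° from E; a 112° counterclockwise sweep puts T at bearing 22°, so T = E + 13.4·(cos 22°, sin 22°) = (48.12, 18.42). The tangent condition forces ET to be normal to TL, so TL runs along (−sin 22°, cos 22°); with |TL| = 21.3, L = (40.15, 38.17). Then |QL| = |L − Q| = 38.43.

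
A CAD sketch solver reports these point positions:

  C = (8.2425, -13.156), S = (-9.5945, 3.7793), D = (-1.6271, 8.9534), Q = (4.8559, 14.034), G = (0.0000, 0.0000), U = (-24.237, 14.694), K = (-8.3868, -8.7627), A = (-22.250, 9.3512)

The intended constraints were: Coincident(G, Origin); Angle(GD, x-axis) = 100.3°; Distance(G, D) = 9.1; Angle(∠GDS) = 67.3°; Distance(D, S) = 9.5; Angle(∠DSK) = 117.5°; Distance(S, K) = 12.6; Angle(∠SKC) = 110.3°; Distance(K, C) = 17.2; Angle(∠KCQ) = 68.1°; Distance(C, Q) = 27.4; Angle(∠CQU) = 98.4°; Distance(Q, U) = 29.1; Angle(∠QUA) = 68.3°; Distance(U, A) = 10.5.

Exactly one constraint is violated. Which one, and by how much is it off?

Distance(U, A) = 10.5 — off by 4.80.

G = (0.00, 0.00) ✓; GD at 100.3° ✓; |GD| = 9.100 ✓; ∠GDS = 67.30° ✓; |DS| = 9.500 ✓; ∠DSK = 117.5° ✓; |SK| = 12.60 ✓; ∠SKC = 110.3° ✓; |KC| = 17.20 ✓; ∠KCQ = 68.10° ✓; |CQ| = 27.40 ✓; ∠CQU = 98.40° ✓; |QU| = 29.10 ✓; ∠QUA = 68.30° ✓; |UA| = 5.700 ✗.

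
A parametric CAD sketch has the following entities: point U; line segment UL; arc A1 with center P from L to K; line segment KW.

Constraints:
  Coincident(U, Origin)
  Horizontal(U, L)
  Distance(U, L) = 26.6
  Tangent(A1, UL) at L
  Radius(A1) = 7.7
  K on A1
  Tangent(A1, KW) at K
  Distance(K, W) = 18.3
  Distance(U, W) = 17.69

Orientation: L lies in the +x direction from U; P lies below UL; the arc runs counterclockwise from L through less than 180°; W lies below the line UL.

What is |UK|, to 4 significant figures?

21.18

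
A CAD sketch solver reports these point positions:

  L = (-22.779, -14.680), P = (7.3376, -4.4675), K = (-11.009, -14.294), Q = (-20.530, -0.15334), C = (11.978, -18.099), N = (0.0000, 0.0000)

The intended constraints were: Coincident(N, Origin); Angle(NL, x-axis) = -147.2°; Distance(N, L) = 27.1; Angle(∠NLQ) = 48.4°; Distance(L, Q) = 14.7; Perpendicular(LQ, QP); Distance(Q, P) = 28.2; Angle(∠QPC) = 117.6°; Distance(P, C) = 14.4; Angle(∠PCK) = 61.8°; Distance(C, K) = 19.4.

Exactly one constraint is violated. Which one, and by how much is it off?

Distance(C, K) = 19.4 — off by 3.90.

N = (0.00, 0.00) ✓; NL at -147.2° ✓; |NL| = 27.10 ✓; ∠NLQ = 48.40° ✓; |LQ| = 14.70 ✓; ∠(LQ, QP) = 90.00° ✓; |QP| = 28.20 ✓; ∠QPC = 117.6° ✓; |PC| = 14.40 ✓; ∠PCK = 61.80° ✓; |CK| = 23.30 ✗.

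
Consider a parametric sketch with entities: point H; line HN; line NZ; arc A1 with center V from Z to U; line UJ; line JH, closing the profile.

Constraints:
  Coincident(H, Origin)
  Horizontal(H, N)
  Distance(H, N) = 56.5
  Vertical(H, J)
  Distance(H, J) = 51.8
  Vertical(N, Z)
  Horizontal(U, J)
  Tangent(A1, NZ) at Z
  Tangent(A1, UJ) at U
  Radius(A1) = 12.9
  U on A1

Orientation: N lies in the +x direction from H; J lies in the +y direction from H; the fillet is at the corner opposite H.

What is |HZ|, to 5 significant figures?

68.596

H is at the origin; H and N share the same y with |HN| = 56.5 and N on the +x side, so N = (56.500, 0.0000). HJ is vertical with |HJ| = 51.8 and J on the +y side, so J = (0.0000, 51.800). The virtual corner opposite H is at (56.500, 51.800). Tangency of A1 to NZ means the radius VZ is perpendicular to NZ and since A1 is tangent to UJ there, VU ⟂ UJ, with radius 12.9, so the center V sits 12.9 in from both sides at V = (43.600, 38.900). That places the tangent points at Z = (56.500, 38.900) on NZ and U = (43.600, 51.800) on UJ. Then |HZ| = |Z − H| = 68.596.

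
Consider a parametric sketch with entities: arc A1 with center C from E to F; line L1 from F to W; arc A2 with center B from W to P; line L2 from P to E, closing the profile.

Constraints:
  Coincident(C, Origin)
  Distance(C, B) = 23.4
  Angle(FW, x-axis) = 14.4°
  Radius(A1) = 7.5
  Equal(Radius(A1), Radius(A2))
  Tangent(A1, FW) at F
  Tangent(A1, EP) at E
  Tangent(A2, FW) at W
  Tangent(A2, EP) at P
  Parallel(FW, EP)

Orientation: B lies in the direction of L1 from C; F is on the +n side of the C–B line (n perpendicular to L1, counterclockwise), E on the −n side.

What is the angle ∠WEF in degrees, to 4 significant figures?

57.34°

Tangency of A1 to both parallel lines with radius 7.5 puts F and E at C ± 7.5·n: F = (-1.865, 7.264), E = (1.865, -7.264). Equal radii place W and P the same way about B: W = B + 7.5·n = (20.80, 13.08), P = B − 7.5·n = (24.53, -1.445). Then cos ∠WEF = EW·EF / (|EW||EF|), giving 57.34°.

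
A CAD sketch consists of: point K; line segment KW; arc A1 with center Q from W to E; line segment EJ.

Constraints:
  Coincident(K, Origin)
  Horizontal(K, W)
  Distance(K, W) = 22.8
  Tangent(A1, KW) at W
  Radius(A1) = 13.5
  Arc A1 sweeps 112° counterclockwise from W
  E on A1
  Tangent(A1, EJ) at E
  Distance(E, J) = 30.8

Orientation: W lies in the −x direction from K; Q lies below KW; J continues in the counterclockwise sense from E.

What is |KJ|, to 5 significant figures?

52.775

K is at the origin; KW is horizontal with |KW| = 22.8 and W on the −x side, so W = (-22.800, 0.0000). The tangent condition forces QW to be normal to KW, so Q = W + (0, -13.5) = (-22.800, -13.500). On A1, W sits at bearing 90° from Q; a 112° counterclockwise sweep puts E at bearing 202°, so E = Q + 13.5·(cos 202°, sin 202°) = (-35.317, -18.557). Since A1 is tangent to EJ there, QE ⟂ EJ, so EJ runs along (−sin 202°, cos 202°); with |EJ| = 30.8, J = (-23.779, -47.114). Then |KJ| = |J − K| = 52.775.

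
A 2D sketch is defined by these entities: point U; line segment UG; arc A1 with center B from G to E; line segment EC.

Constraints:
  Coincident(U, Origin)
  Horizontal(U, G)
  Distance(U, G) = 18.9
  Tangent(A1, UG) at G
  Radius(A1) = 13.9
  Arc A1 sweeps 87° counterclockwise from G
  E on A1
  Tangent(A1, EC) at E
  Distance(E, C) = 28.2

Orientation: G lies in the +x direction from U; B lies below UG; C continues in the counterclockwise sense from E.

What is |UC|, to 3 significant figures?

41.5

On A1, G sits at bearing 90° from B; an 87° counterclockwise sweep puts E at bearing 177°, so E = B + 13.9·(cos 177°, sin 177°) = (5.02, -13.2). A1 meets EC tangentially, so BE is at right angles to EC, so EC runs along (−sin 177°, cos 177°); with |EC| = 28.2, C = (3.54, -41.3). Then |UC| = |C − U| = 41.5.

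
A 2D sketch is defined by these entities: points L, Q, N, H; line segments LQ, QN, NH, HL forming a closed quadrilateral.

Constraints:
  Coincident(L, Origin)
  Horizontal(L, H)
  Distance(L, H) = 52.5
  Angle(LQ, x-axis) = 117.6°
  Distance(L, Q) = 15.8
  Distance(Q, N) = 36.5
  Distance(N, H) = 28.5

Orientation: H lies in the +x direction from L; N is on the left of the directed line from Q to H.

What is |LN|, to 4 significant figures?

33.35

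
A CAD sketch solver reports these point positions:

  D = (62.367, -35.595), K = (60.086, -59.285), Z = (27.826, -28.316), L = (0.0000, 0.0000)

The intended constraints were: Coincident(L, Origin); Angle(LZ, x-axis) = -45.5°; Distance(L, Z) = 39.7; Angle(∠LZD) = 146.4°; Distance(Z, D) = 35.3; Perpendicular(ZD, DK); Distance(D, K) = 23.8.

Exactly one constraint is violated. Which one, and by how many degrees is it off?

Perpendicular(ZD, DK) — off by 6.40°.

L = (0.00, 0.00) ✓; LZ at -45.50° ✓; |LZ| = 39.70 ✓; ∠LZD = 146.4° ✓; |ZD| = 35.30 ✓; ∠(ZD, DK) = 83.60° ✗; |DK| = 23.80 ✓.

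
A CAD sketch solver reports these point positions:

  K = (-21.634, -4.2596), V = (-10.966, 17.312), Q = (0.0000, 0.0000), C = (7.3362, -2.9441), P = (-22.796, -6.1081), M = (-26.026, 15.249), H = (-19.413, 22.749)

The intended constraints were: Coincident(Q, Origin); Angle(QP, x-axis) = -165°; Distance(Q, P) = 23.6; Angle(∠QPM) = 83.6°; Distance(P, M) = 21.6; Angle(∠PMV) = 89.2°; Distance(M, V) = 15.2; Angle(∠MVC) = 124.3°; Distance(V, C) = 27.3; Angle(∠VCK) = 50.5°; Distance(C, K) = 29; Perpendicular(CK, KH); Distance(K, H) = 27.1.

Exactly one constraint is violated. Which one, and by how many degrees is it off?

Perpendicular(CK, KH) — off by 7.30°.

Q = (0.00, 0.00) ✓; QP at -165.0° ✓; |QP| = 23.60 ✓; ∠QPM = 83.60° ✓; |PM| = 21.60 ✓; ∠PMV = 89.20° ✓; |MV| = 15.20 ✓; ∠MVC = 124.3° ✓; |VC| = 27.30 ✓; ∠VCK = 50.50° ✓; |CK| = 29.00 ✓; ∠(CK, KH) = 97.30° ✗; |KH| = 27.10 ✓.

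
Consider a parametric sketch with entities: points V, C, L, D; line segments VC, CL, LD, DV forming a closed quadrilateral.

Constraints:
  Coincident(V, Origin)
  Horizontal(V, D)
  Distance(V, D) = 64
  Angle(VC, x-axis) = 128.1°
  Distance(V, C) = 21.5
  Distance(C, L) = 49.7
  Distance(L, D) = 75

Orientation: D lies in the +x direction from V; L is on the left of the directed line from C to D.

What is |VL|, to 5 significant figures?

59.437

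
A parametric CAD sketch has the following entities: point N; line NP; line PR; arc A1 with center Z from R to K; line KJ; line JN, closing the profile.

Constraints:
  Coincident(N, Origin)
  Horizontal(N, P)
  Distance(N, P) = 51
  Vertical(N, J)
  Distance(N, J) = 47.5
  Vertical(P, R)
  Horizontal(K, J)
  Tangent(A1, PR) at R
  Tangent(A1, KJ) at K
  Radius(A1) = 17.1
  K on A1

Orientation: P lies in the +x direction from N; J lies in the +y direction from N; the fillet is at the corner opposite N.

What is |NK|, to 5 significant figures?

58.356

N is at the origin; N and P share the same y with |NP| = 51.0 and P on the +x side, so P = (51.000, 0.0000). N and J share the same x with |NJ| = 47.5 and J on the +y side, so J = (0.0000, 47.500). The virtual corner opposite N is at (51.000, 47.500). The tangent condition forces ZR to be normal to PR and since A1 is tangent to KJ there, ZK ⟂ KJ, with radius 17.1, so the center Z sits 17.1 in from both sides at Z = (33.900, 30.400). That places the tangent points at R = (51.000, 30.400) on PR and K = (33.900, 47.500) on KJ. Then |NK| = |K − N| = 58.356.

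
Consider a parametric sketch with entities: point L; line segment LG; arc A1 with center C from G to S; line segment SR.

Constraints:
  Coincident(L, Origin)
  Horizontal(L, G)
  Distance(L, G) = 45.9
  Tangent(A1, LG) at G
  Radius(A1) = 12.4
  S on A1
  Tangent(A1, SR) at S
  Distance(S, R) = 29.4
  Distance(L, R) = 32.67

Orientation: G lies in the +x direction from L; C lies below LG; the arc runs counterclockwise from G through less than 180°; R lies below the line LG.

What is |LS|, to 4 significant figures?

36.56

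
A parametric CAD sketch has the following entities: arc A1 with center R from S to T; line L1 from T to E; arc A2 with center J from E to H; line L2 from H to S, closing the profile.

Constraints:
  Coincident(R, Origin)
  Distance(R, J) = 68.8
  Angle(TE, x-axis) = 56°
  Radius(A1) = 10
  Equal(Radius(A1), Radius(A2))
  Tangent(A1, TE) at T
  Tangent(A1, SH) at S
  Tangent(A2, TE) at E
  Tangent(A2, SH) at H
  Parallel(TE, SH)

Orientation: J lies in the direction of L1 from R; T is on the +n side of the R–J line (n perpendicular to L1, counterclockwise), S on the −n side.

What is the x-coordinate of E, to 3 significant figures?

30.2

The slot axis is L1's direction at 56.0°, so u = (cos 56.0°, sin 56.0°) = (0.559, 0.829) and n = (−sin 56.0°, cos 56.0°) = (-0.829, 0.559). R is at the origin and J lies 68.8 along u from R, so J = 68.8·u = (38.5, 57.0). Tangency of A1 to both parallel lines with radius 10.0 puts T and S at R ± 10.0·n: T = (-8.29, 5.59), S = (8.29, -5.59). Equal radii place E and H the same way about J: E = J + 10.0·n = (30.2, 62.6), H = J − 10.0·n = (46.8, 51.4). So E.x = 30.2.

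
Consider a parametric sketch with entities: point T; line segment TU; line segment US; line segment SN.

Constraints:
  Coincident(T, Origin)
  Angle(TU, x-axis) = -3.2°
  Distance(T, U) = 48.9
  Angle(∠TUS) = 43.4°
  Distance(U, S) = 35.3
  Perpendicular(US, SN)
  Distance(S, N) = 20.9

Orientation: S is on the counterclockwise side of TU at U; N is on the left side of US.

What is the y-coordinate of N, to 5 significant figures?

8.5583

T is at the origin; TU runs at -3.2° with length 48.9, so U = 48.9·(cos -3.2°, sin -3.2°) = (48.824, -2.7297). ∠TUS = 43.4°, so US runs at -3.2° + (180° − 43.4°) = 133.40° from the x-axis; with |US| = 35.3, S = U + 35.3·(cos 133.40°, sin 133.40°) = (24.570, 22.918). The perpendicularity gives SN at right angles to US; with |SN| = 20.9 on the left of US, N = S + 20.9·(-0.72657, -0.68709) = (9.3842, 8.5583). So N.y = 8.5583.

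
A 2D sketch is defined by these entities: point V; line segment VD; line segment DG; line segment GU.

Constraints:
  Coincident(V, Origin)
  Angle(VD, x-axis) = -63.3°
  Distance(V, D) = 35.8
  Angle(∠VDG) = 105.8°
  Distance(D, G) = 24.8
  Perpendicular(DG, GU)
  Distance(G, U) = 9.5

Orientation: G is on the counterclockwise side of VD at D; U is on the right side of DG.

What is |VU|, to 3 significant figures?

55.9

V is at the origin; VD runs at -63.3° with length 35.8, so D = 35.8·(cos -63.3°, sin -63.3°) = (16.1, -32.0). ∠VDG = 105.8°, so DG runs at -63.3° + (180° − 105.8°) = 10.9° from the x-axis; with |DG| = 24.8, G = D + 24.8·(cos 10.9°, sin 10.9°) = (40.4, -27.3). DG is perpendicular to GU; with |GU| = 9.5 on the right of DG, U = G + 9.5·(0.189, -0.982) = (42.2, -36.6). Then |VU| = |U − V| = 55.9.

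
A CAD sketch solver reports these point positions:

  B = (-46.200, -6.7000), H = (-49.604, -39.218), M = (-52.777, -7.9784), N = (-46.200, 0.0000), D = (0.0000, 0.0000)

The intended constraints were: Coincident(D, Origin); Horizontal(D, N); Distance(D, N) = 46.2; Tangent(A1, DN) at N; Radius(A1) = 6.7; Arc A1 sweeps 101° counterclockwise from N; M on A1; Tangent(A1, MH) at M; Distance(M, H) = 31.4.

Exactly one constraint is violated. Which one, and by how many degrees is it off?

Tangent(A1, MH) at M — off by 5.20°.

D = (0.00, 0.00) ✓; D.y = 0.00, N.y = 0.00 ✓; |DN| = 46.20 ✓; ∠(BN, ND) = 90.00° ✓; |BN| = 6.700 ✓; bearing(B→M) − bearing(B→N) = 101.0° ✓; |BM| = 6.700 ✓; ∠(BM, MH) = 95.20° ✗; |MH| = 31.40 ✓.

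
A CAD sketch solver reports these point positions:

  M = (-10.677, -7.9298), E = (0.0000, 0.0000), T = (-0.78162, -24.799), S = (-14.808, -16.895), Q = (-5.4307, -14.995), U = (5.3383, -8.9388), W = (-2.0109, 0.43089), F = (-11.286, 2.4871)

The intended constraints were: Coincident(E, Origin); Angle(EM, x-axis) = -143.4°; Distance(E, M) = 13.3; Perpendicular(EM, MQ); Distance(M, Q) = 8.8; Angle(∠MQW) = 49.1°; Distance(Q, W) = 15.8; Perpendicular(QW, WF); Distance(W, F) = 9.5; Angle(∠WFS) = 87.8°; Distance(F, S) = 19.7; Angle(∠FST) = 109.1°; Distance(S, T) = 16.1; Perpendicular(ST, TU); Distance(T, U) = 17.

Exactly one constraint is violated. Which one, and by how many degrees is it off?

Perpendicular(ST, TU) — off by 8.30°.

E = (0.00, 0.00) ✓; EM at -143.4° ✓; |EM| = 13.30 ✓; ∠(EM, MQ) = 89.99° ✓; |MQ| = 8.800 ✓; ∠MQW = 49.10° ✓; |QW| = 15.80 ✓; ∠(QW, WF) = 90.00° ✓; |WF| = 9.500 ✓; ∠WFS = 87.80° ✓; |FS| = 19.70 ✓; ∠FST = 109.1° ✓; |ST| = 16.10 ✓; ∠(ST, TU) = 98.30° ✗; |TU| = 17.00 ✓.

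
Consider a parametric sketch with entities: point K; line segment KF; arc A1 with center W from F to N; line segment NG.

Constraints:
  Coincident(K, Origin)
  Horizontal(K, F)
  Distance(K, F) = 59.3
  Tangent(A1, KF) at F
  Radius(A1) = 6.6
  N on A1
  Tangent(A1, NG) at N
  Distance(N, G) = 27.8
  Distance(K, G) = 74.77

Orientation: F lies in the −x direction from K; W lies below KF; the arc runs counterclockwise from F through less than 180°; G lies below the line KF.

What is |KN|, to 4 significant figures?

66.22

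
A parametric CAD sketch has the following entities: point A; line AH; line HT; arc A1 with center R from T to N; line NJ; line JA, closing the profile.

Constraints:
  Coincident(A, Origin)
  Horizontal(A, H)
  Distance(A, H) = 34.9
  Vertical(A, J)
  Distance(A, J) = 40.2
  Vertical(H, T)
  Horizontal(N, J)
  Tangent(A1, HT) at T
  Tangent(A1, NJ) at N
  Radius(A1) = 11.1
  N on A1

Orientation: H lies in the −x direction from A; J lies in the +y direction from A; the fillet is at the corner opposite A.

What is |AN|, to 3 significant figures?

46.7

A is at the origin; AH is horizontal with |AH| = 34.9 and H on the −x side, so H = (-34.9, 0.00). AJ is vertical with |AJ| = 40.2 and J on the +y side, so J = (0.00, 40.2). The virtual corner opposite A is at (-34.9, 40.2). A1 meets HT tangentially, so RT is at right angles to HT and since A1 is tangent to NJ there, RN ⟂ NJ, with radius 11.1, so the center R sits 11.1 in from both sides at R = (-23.8, 29.1). That places the tangent points at T = (-34.9, 29.1) on HT and N = (-23.8, 40.2) on NJ. Then |AN| = |N − A| = 46.7.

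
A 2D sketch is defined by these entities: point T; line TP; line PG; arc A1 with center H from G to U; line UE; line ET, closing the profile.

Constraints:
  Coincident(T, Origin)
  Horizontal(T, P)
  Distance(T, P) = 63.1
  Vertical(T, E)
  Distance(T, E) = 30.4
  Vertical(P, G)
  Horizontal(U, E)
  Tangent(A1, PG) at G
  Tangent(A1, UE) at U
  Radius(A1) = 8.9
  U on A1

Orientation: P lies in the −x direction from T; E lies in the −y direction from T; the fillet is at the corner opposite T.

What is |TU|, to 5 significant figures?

62.143

The virtual corner opposite T is at (-63.100, -30.400). The tangent condition forces HG to be normal to PG and tangency of A1 to UE means the radius HU is perpendicular to UE, with radius 8.9, so the center H sits 8.9 in from both sides at H = (-54.200, -21.500). That places the tangent points at G = (-63.100, -21.500) on PG and U = (-54.200, -30.400) on UE. Then |TU| = |U − T| = 62.143.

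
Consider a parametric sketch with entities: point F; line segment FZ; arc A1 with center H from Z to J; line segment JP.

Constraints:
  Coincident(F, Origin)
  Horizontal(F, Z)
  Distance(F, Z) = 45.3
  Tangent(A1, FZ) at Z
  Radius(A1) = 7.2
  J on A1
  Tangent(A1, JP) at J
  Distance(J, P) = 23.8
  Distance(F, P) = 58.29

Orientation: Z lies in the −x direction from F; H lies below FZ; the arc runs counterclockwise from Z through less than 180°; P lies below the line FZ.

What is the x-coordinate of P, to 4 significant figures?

-48.84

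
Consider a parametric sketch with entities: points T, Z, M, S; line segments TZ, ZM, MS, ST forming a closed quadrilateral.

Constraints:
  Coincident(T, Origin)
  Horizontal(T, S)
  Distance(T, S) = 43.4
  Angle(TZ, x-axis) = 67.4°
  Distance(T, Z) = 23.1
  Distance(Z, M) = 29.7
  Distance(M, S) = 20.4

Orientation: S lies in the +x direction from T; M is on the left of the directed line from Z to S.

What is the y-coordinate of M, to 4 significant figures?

19.81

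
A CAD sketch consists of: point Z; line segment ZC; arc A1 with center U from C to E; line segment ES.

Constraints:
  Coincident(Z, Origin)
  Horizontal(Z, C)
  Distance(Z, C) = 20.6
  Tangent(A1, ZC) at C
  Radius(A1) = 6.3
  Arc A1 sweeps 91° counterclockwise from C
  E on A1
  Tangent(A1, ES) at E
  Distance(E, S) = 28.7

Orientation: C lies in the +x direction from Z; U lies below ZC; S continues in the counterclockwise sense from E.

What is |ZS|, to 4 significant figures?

38.10

Z is at the origin; ZC is horizontal with |ZC| = 20.6 and C on the +x side, so C = (20.60, 0.000). Tangency of A1 to ZC means the radius UC is perpendicular to ZC, so U = C + (0, -6.3) = (20.60, -6.300). On A1, C sits at bearing 90° from U; a 91° counterclockwise sweep puts E at bearing 181°, so E = U + 6.3·(cos 181°, sin 181°) = (14.30, -6.410). The tangent condition forces UE to be normal to ES, so ES runs along (−sin 181°, cos 181°); with |ES| = 28.7, S = (14.80, -35.11). Then |ZS| = |S − Z| = 38.10.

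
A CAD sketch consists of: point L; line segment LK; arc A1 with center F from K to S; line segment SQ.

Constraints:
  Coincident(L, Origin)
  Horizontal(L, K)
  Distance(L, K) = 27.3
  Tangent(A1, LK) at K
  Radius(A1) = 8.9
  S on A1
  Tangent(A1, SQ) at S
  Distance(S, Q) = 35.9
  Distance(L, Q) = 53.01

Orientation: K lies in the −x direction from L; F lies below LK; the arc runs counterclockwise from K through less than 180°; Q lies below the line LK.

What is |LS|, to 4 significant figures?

37.60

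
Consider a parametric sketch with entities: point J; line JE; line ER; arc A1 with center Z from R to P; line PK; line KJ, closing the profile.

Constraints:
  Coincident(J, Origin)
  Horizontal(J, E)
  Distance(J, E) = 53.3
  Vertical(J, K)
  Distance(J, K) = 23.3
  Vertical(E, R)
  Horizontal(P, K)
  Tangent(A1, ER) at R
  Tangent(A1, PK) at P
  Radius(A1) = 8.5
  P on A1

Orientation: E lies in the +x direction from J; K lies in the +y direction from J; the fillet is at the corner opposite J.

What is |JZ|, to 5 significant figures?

47.181

JK is vertical with |JK| = 23.3 and K on the +y side, so K = (0.0000, 23.300). The virtual corner opposite J is at (53.300, 23.300). A1 meets ER tangentially, so ZR is at right angles to ER and A1 meets PK tangentially, so ZP is at right angles to PK, with radius 8.5, so the center Z sits 8.5 in from both sides at Z = (44.800, 14.800). Then |JZ| = |Z − J| = 47.181.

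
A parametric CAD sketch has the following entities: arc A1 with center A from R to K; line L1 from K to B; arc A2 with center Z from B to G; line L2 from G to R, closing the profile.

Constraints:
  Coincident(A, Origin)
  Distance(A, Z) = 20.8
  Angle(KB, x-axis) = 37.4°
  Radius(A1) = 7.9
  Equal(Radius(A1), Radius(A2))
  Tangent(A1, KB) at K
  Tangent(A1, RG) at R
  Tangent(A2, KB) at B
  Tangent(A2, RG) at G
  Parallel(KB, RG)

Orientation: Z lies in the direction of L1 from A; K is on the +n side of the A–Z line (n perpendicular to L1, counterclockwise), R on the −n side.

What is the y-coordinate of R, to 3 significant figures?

-6.28

The slot axis is L1's direction at 37.4°, so u = (cos 37.4°, sin 37.4°) = (0.794, 0.607) and n = (−sin 37.4°, cos 37.4°) = (-0.607, 0.794). A is at the origin and Z lies 20.8 along u from A, so Z = 20.8·u = (16.5, 12.6). Tangency of A1 to both parallel lines with radius 7.9 puts K and R at A ± 7.9·n: K = (-4.80, 6.28), R = (4.80, -6.28). So R.y = -6.28.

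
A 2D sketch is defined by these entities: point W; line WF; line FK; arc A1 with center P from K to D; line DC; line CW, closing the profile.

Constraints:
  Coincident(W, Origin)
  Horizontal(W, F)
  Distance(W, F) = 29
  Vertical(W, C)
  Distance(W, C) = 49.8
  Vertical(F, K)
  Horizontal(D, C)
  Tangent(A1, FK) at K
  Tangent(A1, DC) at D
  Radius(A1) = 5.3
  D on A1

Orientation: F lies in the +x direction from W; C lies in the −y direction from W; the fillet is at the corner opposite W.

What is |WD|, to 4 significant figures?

55.15

The virtual corner opposite W is at (29.00, -49.80). The tangent condition forces PK to be normal to FK and A1 meets DC tangentially, so PD is at right angles to DC, with radius 5.3, so the center P sits 5.3 in from both sides at P = (23.70, -44.50). That places the tangent points at K = (29.00, -44.50) on FK and D = (23.70, -49.80) on DC. Then |WD| = |D − W| = 55.15.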